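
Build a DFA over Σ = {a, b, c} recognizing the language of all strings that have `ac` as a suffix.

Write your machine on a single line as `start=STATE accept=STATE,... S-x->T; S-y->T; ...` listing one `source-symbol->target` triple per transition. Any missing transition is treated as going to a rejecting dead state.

Remember how much of `ac` the current input suffix matches. State q0 means no match yet; q1 means the last symbol is `a`; q2 means the last 2 symbols are `ac`. Only q2 accepts. On a mismatch, fall back to the longest proper suffix that is still a prefix of `ac`.
        a   b   c  
>  q0   q1  q0  q0 
   q1   q1  q0  q2 
 * q2   q1  q0  q0 
(> = start, * = accepting)

start=q0; accept=q2; q0-a->q1; q0-b->q0; q0-c->q0; q1-a->q1; q1-b->q0; q1-c->q2; q2-a->q1; q2-b->q0; q2-c->q0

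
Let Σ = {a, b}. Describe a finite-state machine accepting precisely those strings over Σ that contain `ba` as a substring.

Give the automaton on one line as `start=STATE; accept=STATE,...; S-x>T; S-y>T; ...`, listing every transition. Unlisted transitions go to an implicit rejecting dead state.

Track how much of `ba` has been matched so far: state S0 is no progress, S2 is the absorbing accept state reached once `ba` has occurred. Intermediate states record partial matches; on a mismatch, fall back to the longest reusable overlap.
With 3 states:
        a   b  
>  S0   S0  S1 
   S1   S2  S1 
 * S2   S2  S2 
(> = start, * = accepting)

start=S0; accept=S2; S0-a>S0; S0-b>S1; S1-a>S2; S1-b>S1; S2-a>S2; S2-b>S2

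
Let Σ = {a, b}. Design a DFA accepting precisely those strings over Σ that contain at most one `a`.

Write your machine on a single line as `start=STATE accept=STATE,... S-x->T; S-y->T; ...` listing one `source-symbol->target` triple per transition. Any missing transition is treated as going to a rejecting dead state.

Only the number of `a`s matters, and only up to 2. Make a chain q0 → q1 → q2 advanced by each `a` (with q2 absorbing); every other symbol self-loops. The accepting set is {q0, q1}.
With 3 states:
        a   b  
>* q0   q1  q0 
 * q1   q2  q1 
   q2   q2  q2 
(> = start, * = accepting)

start=q0; accept=q0,q1; q0-a->q1; q0-b->q0; q1-a->q2; q1-b->q1; q2-a->q2; q2-b->q2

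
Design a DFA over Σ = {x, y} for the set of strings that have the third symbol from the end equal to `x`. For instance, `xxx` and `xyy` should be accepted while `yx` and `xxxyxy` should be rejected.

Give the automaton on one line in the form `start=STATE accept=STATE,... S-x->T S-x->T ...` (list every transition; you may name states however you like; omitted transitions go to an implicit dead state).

Because acceptance depends on a position counted from the end, the machine has to buffer the most recent 3 symbols. Make each state the string of the last up-to-3 symbols read; on input `x` shift the window left and append `x`. Accept when the buffered window has length 3 and begins with `x`.
With 15 states:
          x    y  
>  s0     s1   s2 
   s1     s3   s4 
   s2     s5   s6 
   s3     s7   s8 
   s4     s9  s10 
   s5    s11  s12 
   s6    s13  s14 
 * s7     s7   s8 
 * s8     s9  s10 
 * s9    s11  s12 
 * s10   s13  s14 
   s11    s7   s8 
   s12    s9  s10 
   s13   s11  s12 
   s14   s13  s14 
(> = start, * = accepting)

start=s0 accept=s7,s8,s9,s10 s0-x->s1 s0-y->s2 s1-x->s3 s1-y->s4 s2-x->s5 s2-y->s6 s3-x->s7 s3-y->s8 s4-x->s9 s4-y->s10 s5-x->s11 s5-y->s12 s6-x->s13 s6-y->s14 s7-x->s7 s7-y->s8 s8-x->s9 s8-y->s10 s9-x->s11 s9-y->s12 s10-x->s13 s10-y->s14 s11-x->s7 s11-y->s8 s12-x->s9 s12-y->s10 s13-x->s11 s13-y->s12 s14-x->s13 s14-y->s14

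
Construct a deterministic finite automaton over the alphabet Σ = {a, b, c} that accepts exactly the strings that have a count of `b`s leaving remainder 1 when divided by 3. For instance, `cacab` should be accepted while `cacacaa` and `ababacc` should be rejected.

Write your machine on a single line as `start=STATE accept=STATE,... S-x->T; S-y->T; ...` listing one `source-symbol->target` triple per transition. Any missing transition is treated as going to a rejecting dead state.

The only thing that matters is how many `b`s have appeared, reduced mod 3. Use one state per residue: S0 for 0, …, S2 for 2. Reading `b` moves to the next residue; anything else stays put. S1 is accepting.
        a   b   c  
>  S0   S0  S1  S0 
 * S1   S1  S2  S1 
   S2   S2  S0  S2 
(> = start, * = accepting)

start=S0; accept=S1; S0-a->S0; S0-b->S1; S0-c->S0; S1-a->S1; S1-b->S2; S1-c->S1; S2-a->S2; S2-b->S0; S2-c->S2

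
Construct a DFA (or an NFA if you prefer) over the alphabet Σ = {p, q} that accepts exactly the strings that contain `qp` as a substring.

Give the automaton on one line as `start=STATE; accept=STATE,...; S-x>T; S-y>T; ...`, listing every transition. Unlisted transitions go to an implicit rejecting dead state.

start=A; accept=C; A-p>A; A-q>B; B-p>C; B-q>B; C-p>C; C-q>C

Track how much of `qp` has been matched so far: state A is no progress, C is the absorbing accept state reached once `qp` has occurred. Intermediate states record partial matches; on a mismatch, fall back to the longest reusable overlap.
A 3-state machine:
       p  q 
>  A   A  B 
   B   C  B 
 * C   C  C 
(> = start, * = accepting)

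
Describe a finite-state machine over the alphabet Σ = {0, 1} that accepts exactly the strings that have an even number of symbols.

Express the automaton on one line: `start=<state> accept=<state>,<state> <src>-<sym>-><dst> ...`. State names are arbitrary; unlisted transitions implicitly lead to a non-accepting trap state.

Only the length mod 2 matters, so use a 2-cycle: from any state, every input symbol moves to the next state, wrapping S1 back to S0. Mark S0 accepting.
2 states suffice.
        0   1  
>* S0   S1  S1 
   S1   S0  S0 
(> = start, * = accepting)

start=S0 accept=S0 S0-0->S1 S0-1->S1 S1-0->S0 S1-1->S0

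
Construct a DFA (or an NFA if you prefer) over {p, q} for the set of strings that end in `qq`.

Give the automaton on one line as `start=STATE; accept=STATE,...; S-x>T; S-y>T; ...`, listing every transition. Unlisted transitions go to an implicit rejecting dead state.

start=s0; accept=s2; s0-p>s0; s0-q>s1; s1-p>s0; s1-q>s2; s2-p>s0; s2-q>s2

Remember how much of `qq` the current input suffix matches. State s0 means no match yet; s1 means the last symbol is `q`; s2 means the last 2 symbols are `qq`. Only s2 accepts. On a mismatch, fall back to the longest proper suffix that is still a prefix of `qq`.
A 3-state machine:
        p   q  
>  s0   s0  s1 
   s1   s0  s2 
 * s2   s0  s2 
(> = start, * = accepting)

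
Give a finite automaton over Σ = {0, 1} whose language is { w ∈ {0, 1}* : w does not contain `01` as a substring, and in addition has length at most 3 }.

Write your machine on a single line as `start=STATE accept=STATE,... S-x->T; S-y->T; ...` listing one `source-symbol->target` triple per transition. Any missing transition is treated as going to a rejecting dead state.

start=s0; accept=s0,s1,s2,s3,s5,s6,s8; s0-0->s1; s0-1->s2; s1-0->s3; s1-1->s4; s2-0->s3; s2-1->s5; s3-0->s6; s3-1->s7; s4-0->s7; s4-1->s7; s5-0->s6; s5-1->s8; s6-0->s9; s6-1->s10; s7-0->s10; s7-1->s10; s8-0->s9; s8-1->s11; s9-0->s9; s9-1->s10; s10-0->s10; s10-1->s10; s11-0->s9; s11-1->s11

Run two small machines in parallel and take their product. The first has 3 states tracking partial matches of the forbidden pattern `01`; the second has 5 states tracking the input length, saturating at 4. A product state is a pair (one from each), accepting exactly when both do.
12 states suffice.
          0    1  
>* s0     s1   s2 
 * s1     s3   s4 
 * s2     s3   s5 
 * s3     s6   s7 
   s4     s7   s7 
 * s5     s6   s8 
 * s6     s9  s10 
   s7    s10  s10 
 * s8     s9  s11 
   s9     s9  s10 
   s10   s10  s10 
   s11    s9  s11 
(> = start, * = accepting)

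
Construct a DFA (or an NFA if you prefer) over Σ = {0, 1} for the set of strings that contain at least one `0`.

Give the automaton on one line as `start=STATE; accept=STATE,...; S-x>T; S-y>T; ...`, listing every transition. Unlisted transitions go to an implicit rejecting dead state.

start=q0; accept=q1,q2; q0-0>q1; q0-1>q0; q1-0>q2; q1-1>q1; q2-0>q2; q2-1>q2

Count `0`s, saturating at 2: state q0 means no `0` yet, q1 means one `0` seen, q2 means more than one. Each `0` increments (capped at q2); other symbols loop. Accept from {q1, q2}.
A 3-state machine:
        0   1  
>  q0   q1  q0 
 * q1   q2  q1 
 * q2   q2  q2 
(> = start, * = accepting)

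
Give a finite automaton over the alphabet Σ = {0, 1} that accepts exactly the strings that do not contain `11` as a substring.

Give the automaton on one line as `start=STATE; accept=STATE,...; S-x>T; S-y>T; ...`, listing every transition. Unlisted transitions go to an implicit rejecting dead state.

start=S0; accept=S0,S1; S0-0>S0; S0-1>S1; S1-0>S0; S1-1>S2; S2-0>S2; S2-1>S2

Track partial matches of the forbidden pattern `11`. State S2 is a dead state reached once `11` has occurred; every other state accepts. S0 means no part of `11` is currently matched.
A 3-state machine:
        0   1  
>* S0   S0  S1 
 * S1   S0  S2 
   S2   S2  S2 
(> = start, * = accepting)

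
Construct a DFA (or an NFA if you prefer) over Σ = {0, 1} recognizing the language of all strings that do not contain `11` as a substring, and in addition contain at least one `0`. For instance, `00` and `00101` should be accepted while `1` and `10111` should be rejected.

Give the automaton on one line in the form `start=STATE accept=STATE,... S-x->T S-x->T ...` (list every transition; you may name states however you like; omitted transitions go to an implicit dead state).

start=q0 accept=q1,q3 q0-0->q1 q0-1->q2 q1-0->q1 q1-1->q3 q2-0->q1 q2-1->q4 q3-0->q1 q3-1->q4 q4-0->q4 q4-1->q4

Run two small machines in parallel and take their product. One (3 states) tracks partial matches of the forbidden pattern `11`; the other (3 states) tracks the count of `0`s, saturating at 2. Each combined state is a pair, one component from each; accept when both components accept. Minimizing collapses redundant product states.
A 5-state machine:
        0   1  
>  q0   q1  q2 
 * q1   q1  q3 
   q2   q1  q4 
 * q3   q1  q4 
   q4   q4  q4 
(> = start, * = accepting)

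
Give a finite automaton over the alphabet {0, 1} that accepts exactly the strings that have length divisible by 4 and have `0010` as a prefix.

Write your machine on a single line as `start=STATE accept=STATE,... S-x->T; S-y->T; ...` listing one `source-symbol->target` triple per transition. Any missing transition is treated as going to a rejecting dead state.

Build one automaton per condition and run them in lockstep. One (4 states) tracks the input length modulo 4; the other (6 states) tracks whether the input so far still matches the prefix `0010`. Each combined state is a pair, one component from each; accept when both components accept. Equivalent product states are then merged.
        0   1  
>  q0   q1  q2 
   q1   q3  q2 
   q2   q2  q2 
   q3   q2  q4 
   q4   q5  q2 
 * q5   q6  q6 
   q6   q7  q7 
   q7   q8  q8 
   q8   q5  q5 
(> = start, * = accepting)

start=q0; accept=q5; q0-0->q1; q0-1->q2; q1-0->q3; q1-1->q2; q2-0->q2; q2-1->q2; q3-0->q2; q3-1->q4; q4-0->q5; q4-1->q2; q5-0->q6; q5-1->q6; q6-0->q7; q6-1->q7; q7-0->q8; q7-1->q8; q8-0->q5; q8-1->q5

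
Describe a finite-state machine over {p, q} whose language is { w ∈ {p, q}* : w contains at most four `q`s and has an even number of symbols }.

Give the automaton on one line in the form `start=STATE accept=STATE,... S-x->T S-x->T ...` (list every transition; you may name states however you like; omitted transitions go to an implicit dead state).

start=s0 accept=s0,s3,s4,s7,s8 s0-p->s1 s0-q->s2 s1-p->s0 s1-q->s3 s2-p->s3 s2-q->s4 s3-p->s2 s3-q->s5 s4-p->s5 s4-q->s6 s5-p->s4 s5-q->s7 s6-p->s7 s6-q->s8 s7-p->s6 s7-q->s9 s8-p->s9 s8-q->s10 s9-p->s8 s9-q->s10 s10-p->s10 s10-q->s10

Build one automaton per condition and run them in lockstep. The first has 6 states tracking the count of `q`s, saturating at 5; the second has 2 states tracking the input length modulo 2. A product state is a pair (one from each), accepting exactly when both do. Minimizing collapses redundant product states.
With 11 states:
          p    q  
>* s0     s1   s2 
   s1     s0   s3 
   s2     s3   s4 
 * s3     s2   s5 
 * s4     s5   s6 
   s5     s4   s7 
   s6     s7   s8 
 * s7     s6   s9 
 * s8     s9  s10 
   s9     s8  s10 
   s10   s10  s10 
(> = start, * = accepting)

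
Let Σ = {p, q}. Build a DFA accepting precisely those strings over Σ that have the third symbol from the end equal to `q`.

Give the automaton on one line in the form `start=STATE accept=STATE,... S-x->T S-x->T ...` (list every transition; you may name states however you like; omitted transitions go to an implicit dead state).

start=S0 accept=S11,S12,S13,S14 S0-p->S1 S0-q->S2 S1-p->S3 S1-q->S4 S2-p->S5 S2-q->S6 S3-p->S7 S3-q->S8 S4-p->S9 S4-q->S10 S5-p->S11 S5-q->S12 S6-p->S13 S6-q->S14 S7-p->S7 S7-q->S8 S8-p->S9 S8-q->S10 S9-p->S11 S9-q->S12 S10-p->S13 S10-q->S14 S11-p->S7 S11-q->S8 S12-p->S9 S12-q->S10 S13-p->S11 S13-q->S12 S14-p->S13 S14-q->S14

A DFA must remember the last 3 symbols (since which symbol is third-to-last isn't known until the input ends). Use one state per possible window of the last ≤3 symbols; accept from those whose window starts with `q`.
A 15-state machine:
          p    q  
>  S0     S1   S2 
   S1     S3   S4 
   S2     S5   S6 
   S3     S7   S8 
   S4     S9  S10 
   S5    S11  S12 
   S6    S13  S14 
   S7     S7   S8 
   S8     S9  S10 
   S9    S11  S12 
   S10   S13  S14 
 * S11    S7   S8 
 * S12    S9  S10 
 * S13   S11  S12 
 * S14   S13  S14 
(> = start, * = accepting)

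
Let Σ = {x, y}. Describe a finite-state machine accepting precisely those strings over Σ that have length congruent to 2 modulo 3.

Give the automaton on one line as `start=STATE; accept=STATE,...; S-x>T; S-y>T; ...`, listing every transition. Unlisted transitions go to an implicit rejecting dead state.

start=s0; accept=s2; s0-x>s1; s0-y>s1; s1-x>s2; s1-y>s2; s2-x>s0; s2-y>s0

Only the length mod 3 matters, so use a 3-cycle: from any state, every input symbol moves to the next state, wrapping s2 back to s0. Mark s2 accepting.
With 3 states:
        x   y  
>  s0   s1  s1 
   s1   s2  s2 
 * s2   s0  s0 
(> = start, * = accepting)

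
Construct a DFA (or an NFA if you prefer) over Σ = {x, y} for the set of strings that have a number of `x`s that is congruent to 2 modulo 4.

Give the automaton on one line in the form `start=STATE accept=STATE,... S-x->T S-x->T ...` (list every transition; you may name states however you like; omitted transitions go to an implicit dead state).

Keep the running count of `x`s modulo 4: each `x` advances along the cycle s0 → s1 → s2 → s3 → s0 while other symbols loop. Accept at s2.
        x   y  
>  s0   s1  s0 
   s1   s2  s1 
 * s2   s3  s2 
   s3   s0  s3 
(> = start, * = accepting)

start=s0 accept=s2 s0-x->s1 s0-y->s0 s1-x->s2 s1-y->s1 s2-x->s3 s2-y->s2 s3-x->s0 s3-y->s3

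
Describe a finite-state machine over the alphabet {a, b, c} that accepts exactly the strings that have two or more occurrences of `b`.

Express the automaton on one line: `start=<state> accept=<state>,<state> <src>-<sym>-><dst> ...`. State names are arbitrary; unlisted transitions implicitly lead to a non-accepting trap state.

start=s0 accept=s2,s3 s0-a->s0 s0-b->s1 s0-c->s0 s1-a->s1 s1-b->s2 s1-c->s1 s2-a->s2 s2-b->s3 s2-c->s2 s3-a->s3 s3-b->s3 s3-c->s3

Only the number of `b`s matters, and only up to 3. Make a chain s0 → s1 → s2 → s3 advanced by each `b` (with s3 absorbing); every other symbol self-loops. The accepting set is {s2, s3}.
A 4-state machine:
        a   b   c  
>  s0   s0  s1  s0 
   s1   s1  s2  s1 
 * s2   s2  s3  s2 
 * s3   s3  s3  s3 
(> = start, * = accepting)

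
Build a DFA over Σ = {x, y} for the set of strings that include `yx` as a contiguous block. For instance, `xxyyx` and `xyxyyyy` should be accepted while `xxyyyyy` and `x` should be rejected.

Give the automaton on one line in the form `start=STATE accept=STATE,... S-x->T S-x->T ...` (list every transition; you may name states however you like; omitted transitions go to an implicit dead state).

States S0..S1 record the length of the longest prefix of `yx` that matches the current input suffix. Reaching S2 means `yx` has been seen, and we stay there forever. Accept from S2.
        x   y  
>  S0   S0  S1 
   S1   S2  S1 
 * S2   S2  S2 
(> = start, * = accepting)

start=S0 accept=S2 S0-x->S0 S0-y->S1 S1-x->S2 S1-y->S1 S2-x->S2 S2-y->S2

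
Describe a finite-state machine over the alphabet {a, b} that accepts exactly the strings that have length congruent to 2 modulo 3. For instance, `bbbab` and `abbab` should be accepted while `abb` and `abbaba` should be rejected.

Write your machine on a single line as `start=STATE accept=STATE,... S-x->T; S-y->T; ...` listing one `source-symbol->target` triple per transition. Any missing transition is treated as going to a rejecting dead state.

Only the length mod 3 matters, so use a 3-cycle: from any state, every input symbol moves to the next state, wrapping q2 back to q0. Mark q2 accepting.
With 3 states:
        a   b  
>  q0   q1  q1 
   q1   q2  q2 
 * q2   q0  q0 
(> = start, * = accepting)

start=q0; accept=q2; q0-a->q1; q0-b->q1; q1-a->q2; q1-b->q2; q2-a->q0; q2-b->q0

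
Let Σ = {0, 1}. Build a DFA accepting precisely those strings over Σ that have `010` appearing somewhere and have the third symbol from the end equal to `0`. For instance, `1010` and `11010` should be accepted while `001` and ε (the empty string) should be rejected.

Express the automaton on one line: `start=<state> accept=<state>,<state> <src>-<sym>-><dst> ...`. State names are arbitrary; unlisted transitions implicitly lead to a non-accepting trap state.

Build one automaton per condition and run them in lockstep. The first has 4 states tracking whether and how much of `010` has been seen; the second has 15 states tracking the last 3 symbols read. A product state is a pair (one from each), accepting exactly when both do. Minimizing collapses redundant product states.
An 11-state machine:
          0    1  
>  q0     q1   q0 
   q1     q1   q2 
   q2     q3   q0 
 * q3     q4   q5 
   q4     q6   q7 
   q5     q3   q8 
 * q6     q6   q7 
 * q7     q3   q8 
 * q8     q9  q10 
   q9     q4   q5 
   q10    q9  q10 
(> = start, * = accepting)

start=q0 accept=q3,q6,q7,q8 q0-0->q1 q0-1->q0 q1-0->q1 q1-1->q2 q2-0->q3 q2-1->q0 q3-0->q4 q3-1->q5 q4-0->q6 q4-1->q7 q5-0->q3 q5-1->q8 q6-0->q6 q6-1->q7 q7-0->q3 q7-1->q8 q8-0->q9 q8-1->q10 q9-0->q4 q9-1->q5 q10-0->q9 q10-1->q10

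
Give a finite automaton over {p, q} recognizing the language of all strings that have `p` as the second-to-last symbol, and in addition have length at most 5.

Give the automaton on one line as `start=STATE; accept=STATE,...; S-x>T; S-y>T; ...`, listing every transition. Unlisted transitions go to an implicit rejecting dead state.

start=S0; accept=S3,S4,S7,S8,S11,S12,S15,S16; S0-p>S1; S0-q>S2; S1-p>S3; S1-q>S4; S2-p>S5; S2-q>S6; S3-p>S7; S3-q>S8; S4-p>S9; S4-q>S10; S5-p>S7; S5-q>S8; S6-p>S9; S6-q>S10; S7-p>S11; S7-q>S12; S8-p>S13; S8-q>S14; S9-p>S11; S9-q>S12; S10-p>S13; S10-q>S14; S11-p>S15; S11-q>S16; S12-p>S17; S12-q>S18; S13-p>S15; S13-q>S16; S14-p>S17; S14-q>S18; S15-p>S19; S15-q>S20; S16-p>S21; S16-q>S22; S17-p>S19; S17-q>S20; S18-p>S21; S18-q>S22; S19-p>S19; S19-q>S20; S20-p>S21; S20-q>S22; S21-p>S19; S21-q>S20; S22-p>S21; S22-q>S22

Handle the two conditions separately and then intersect. One (7 states) tracks the last 2 symbols read; the other (7 states) tracks the input length, saturating at 6. Each combined state is a pair, one component from each; accept when both components accept.
23 states suffice.
          p    q  
>  S0     S1   S2 
   S1     S3   S4 
   S2     S5   S6 
 * S3     S7   S8 
 * S4     S9  S10 
   S5     S7   S8 
   S6     S9  S10 
 * S7    S11  S12 
 * S8    S13  S14 
   S9    S11  S12 
   S10   S13  S14 
 * S11   S15  S16 
 * S12   S17  S18 
   S13   S15  S16 
   S14   S17  S18 
 * S15   S19  S20 
 * S16   S21  S22 
   S17   S19  S20 
   S18   S21  S22 
   S19   S19  S20 
   S20   S21  S22 
   S21   S19  S20 
   S22   S21  S22 
(> = start, * = accepting)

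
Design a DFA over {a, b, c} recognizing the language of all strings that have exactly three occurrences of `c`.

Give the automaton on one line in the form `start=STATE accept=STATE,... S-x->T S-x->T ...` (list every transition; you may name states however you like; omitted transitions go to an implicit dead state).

start=S0 accept=S3 S0-a->S0 S0-b->S0 S0-c->S1 S1-a->S1 S1-b->S1 S1-c->S2 S2-a->S2 S2-b->S2 S2-c->S3 S3-a->S3 S3-b->S3 S3-c->S4 S4-a->S4 S4-b->S4 S4-c->S4

Count `c`s, saturating at 4: states S0 through S3 mean 0 through 3 `c`s seen; S4 means more than 3. Each `c` increments (capped at S4); other symbols loop. Accept from {S3}.
With 5 states:
        a   b   c  
>  S0   S0  S0  S1 
   S1   S1  S1  S2 
   S2   S2  S2  S3 
 * S3   S3  S3  S4 
   S4   S4  S4  S4 
(> = start, * = accepting)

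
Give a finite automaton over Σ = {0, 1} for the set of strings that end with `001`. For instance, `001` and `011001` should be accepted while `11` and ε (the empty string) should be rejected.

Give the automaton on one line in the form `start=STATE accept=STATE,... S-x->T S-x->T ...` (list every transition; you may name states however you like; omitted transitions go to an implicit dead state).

Remember how much of `001` the current input suffix matches. State s0 means no match yet; s1 means the last symbol is `0`; s2 means the last 2 symbols are `00`; s3 means the last 3 symbols are `001`. Only s3 accepts. On a mismatch, fall back to the longest proper suffix that is still a prefix of `001`.
        0   1  
>  s0   s1  s0 
   s1   s2  s0 
   s2   s2  s3 
 * s3   s1  s0 
(> = start, * = accepting)

start=s0 accept=s3 s0-0->s1 s0-1->s0 s1-0->s2 s1-1->s0 s2-0->s2 s2-1->s3 s3-0->s1 s3-1->s0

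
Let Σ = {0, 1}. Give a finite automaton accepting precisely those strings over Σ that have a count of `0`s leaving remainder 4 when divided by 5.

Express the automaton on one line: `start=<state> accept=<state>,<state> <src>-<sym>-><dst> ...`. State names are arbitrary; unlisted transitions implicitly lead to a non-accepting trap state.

start=s0 accept=s4 s0-0->s1 s0-1->s0 s1-0->s2 s1-1->s1 s2-0->s3 s2-1->s2 s3-0->s4 s3-1->s3 s4-0->s0 s4-1->s4

Keep the running count of `0`s modulo 5: each `0` advances along the cycle s0 → s1 → s2 → s3 → s4 → s0 while other symbols loop. Accept at s4.
        0   1  
>  s0   s1  s0 
   s1   s2  s1 
   s2   s3  s2 
   s3   s4  s3 
 * s4   s0  s4 
(> = start, * = accepting)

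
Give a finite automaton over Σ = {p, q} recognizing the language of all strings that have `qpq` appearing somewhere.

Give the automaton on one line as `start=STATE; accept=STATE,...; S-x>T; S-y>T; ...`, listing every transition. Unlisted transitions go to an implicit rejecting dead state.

Track how much of `qpq` has been matched so far: state A is no progress, D is the absorbing accept state reached once `qpq` has occurred. Intermediate states record partial matches; on a mismatch, fall back to the longest reusable overlap.
       p  q 
>  A   A  B 
   B   C  B 
   C   A  D 
 * D   D  D 
(> = start, * = accepting)

start=A; accept=D; A-p>A; A-q>B; B-p>C; B-q>B; C-p>A; C-q>D; D-p>D; D-q>D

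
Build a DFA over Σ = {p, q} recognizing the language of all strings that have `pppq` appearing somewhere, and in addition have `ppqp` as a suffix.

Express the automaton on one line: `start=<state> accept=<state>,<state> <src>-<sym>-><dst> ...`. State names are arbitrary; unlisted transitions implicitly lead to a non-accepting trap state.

Run two small machines in parallel and take their product. One (5 states) tracks whether and how much of `pppq` has been seen; the other (5 states) tracks how much of the suffix `ppqp` has currently been matched. Each combined state is a pair, one component from each; accept when both components accept. Equivalent product states are then merged.
8 states suffice.
        p   q  
>  s0   s1  s0 
   s1   s2  s0 
   s2   s3  s0 
   s3   s3  s4 
   s4   s5  s6 
 * s5   s3  s6 
   s6   s7  s6 
   s7   s3  s6 
(> = start, * = accepting)

start=s0 accept=s5 s0-p->s1 s0-q->s0 s1-p->s2 s1-q->s0 s2-p->s3 s2-q->s0 s3-p->s3 s3-q->s4 s4-p->s5 s4-q->s6 s5-p->s3 s5-q->s6 s6-p->s7 s6-q->s6 s7-p->s3 s7-q->s6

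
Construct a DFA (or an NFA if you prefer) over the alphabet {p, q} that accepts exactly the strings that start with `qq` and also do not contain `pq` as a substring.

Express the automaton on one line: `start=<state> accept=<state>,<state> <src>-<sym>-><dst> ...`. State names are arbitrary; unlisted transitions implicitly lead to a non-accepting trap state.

Handle the two conditions separately and then intersect. The first has 4 states tracking whether the input so far still matches the prefix `qq`; the second has 3 states tracking partial matches of the forbidden pattern `pq`. A product state is a pair (one from each), accepting exactly when both do. After merging equivalent states the machine shrinks.
With 5 states:
       p  q 
>  A   B  C 
   B   B  B 
   C   B  D 
 * D   E  D 
 * E   E  B 
(> = start, * = accepting)

start=A accept=D,E A-p->B A-q->C B-p->B B-q->B C-p->B C-q->D D-p->E D-q->D E-p->E E-q->B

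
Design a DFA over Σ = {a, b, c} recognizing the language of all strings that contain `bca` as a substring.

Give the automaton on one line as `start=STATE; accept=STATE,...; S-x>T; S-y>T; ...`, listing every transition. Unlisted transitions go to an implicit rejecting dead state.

start=S0; accept=S3; S0-a>S0; S0-b>S1; S0-c>S0; S1-a>S0; S1-b>S1; S1-c>S2; S2-a>S3; S2-b>S1; S2-c>S0; S3-a>S3; S3-b>S3; S3-c>S3

States S0..S2 record the length of the longest prefix of `bca` that matches the current input suffix. Reaching S3 means `bca` has been seen, and we stay there forever. Accept from S3.
A 4-state machine:
        a   b   c  
>  S0   S0  S1  S0 
   S1   S0  S1  S2 
   S2   S3  S1  S0 
 * S3   S3  S3  S3 
(> = start, * = accepting)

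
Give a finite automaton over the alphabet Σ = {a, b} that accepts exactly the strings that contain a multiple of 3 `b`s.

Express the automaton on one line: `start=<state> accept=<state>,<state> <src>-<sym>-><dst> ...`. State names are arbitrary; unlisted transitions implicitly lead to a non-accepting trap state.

The only thing that matters is how many `b`s have appeared, reduced mod 3. Use one state per residue: q0 for 0, …, q2 for 2. Reading `b` moves to the next residue; anything else stays put. q0 is accepting.
A 3-state machine:
        a   b  
>* q0   q0  q1 
   q1   q1  q2 
   q2   q2  q0 
(> = start, * = accepting)

start=q0 accept=q0 q0-a->q0 q0-b->q1 q1-a->q1 q1-b->q2 q2-a->q2 q2-b->q0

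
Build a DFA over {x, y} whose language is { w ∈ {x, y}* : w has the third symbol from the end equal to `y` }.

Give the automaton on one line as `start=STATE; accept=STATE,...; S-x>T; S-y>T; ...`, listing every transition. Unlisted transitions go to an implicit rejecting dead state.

start=q0; accept=q11,q12,q13,q14; q0-x>q1; q0-y>q2; q1-x>q3; q1-y>q4; q2-x>q5; q2-y>q6; q3-x>q7; q3-y>q8; q4-x>q9; q4-y>q10; q5-x>q11; q5-y>q12; q6-x>q13; q6-y>q14; q7-x>q7; q7-y>q8; q8-x>q9; q8-y>q10; q9-x>q11; q9-y>q12; q10-x>q13; q10-y>q14; q11-x>q7; q11-y>q8; q12-x>q9; q12-y>q10; q13-x>q11; q13-y>q12; q14-x>q13; q14-y>q14

Because acceptance depends on a position counted from the end, the machine has to buffer the most recent 3 symbols. Make each state the string of the last up-to-3 symbols read; on input `x` shift the window left and append `x`. Accept when the buffered window has length 3 and begins with `y`.
With 15 states:
          x    y  
>  q0     q1   q2 
   q1     q3   q4 
   q2     q5   q6 
   q3     q7   q8 
   q4     q9  q10 
   q5    q11  q12 
   q6    q13  q14 
   q7     q7   q8 
   q8     q9  q10 
   q9    q11  q12 
   q10   q13  q14 
 * q11    q7   q8 
 * q12    q9  q10 
 * q13   q11  q12 
 * q14   q13  q14 
(> = start, * = accepting)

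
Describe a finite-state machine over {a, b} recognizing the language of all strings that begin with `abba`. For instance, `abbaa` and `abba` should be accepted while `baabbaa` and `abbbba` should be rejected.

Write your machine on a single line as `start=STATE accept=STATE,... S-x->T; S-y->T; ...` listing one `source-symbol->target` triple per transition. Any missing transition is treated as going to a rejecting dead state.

start=S0; accept=S4; S0-a->S1; S0-b->S5; S1-a->S5; S1-b->S2; S2-a->S5; S2-b->S3; S3-a->S4; S3-b->S5; S4-a->S4; S4-b->S4; S5-a->S5; S5-b->S5

Walk along `abba` while the input agrees: from S0 take `a` to S1, and so on. Any deviation drops to the rejecting sink S5. Once S4 is reached the prefix is confirmed and every continuation is accepted.
6 states suffice.
        a   b  
>  S0   S1  S5 
   S1   S5  S2 
   S2   S5  S3 
   S3   S4  S5 
 * S4   S4  S4 
   S5   S5  S5 
(> = start, * = accepting)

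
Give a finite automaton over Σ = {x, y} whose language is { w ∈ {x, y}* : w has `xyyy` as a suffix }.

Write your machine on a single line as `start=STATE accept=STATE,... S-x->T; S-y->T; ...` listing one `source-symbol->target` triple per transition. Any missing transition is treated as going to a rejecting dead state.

Remember how much of `xyyy` the current input suffix matches. State q0 means no match yet; q1 means the last symbol is `x`; q2 means the last 2 symbols are `xy`; q3 means the last 3 symbols are `xyy`; q4 means the last 4 symbols are `xyyy`. Only q4 accepts. On a mismatch, fall back to the longest proper suffix that is still a prefix of `xyyy`.
A 5-state machine:
        x   y  
>  q0   q1  q0 
   q1   q1  q2 
   q2   q1  q3 
   q3   q1  q4 
 * q4   q1  q0 
(> = start, * = accepting)

start=q0; accept=q4; q0-x->q1; q0-y->q0; q1-x->q1; q1-y->q2; q2-x->q1; q2-y->q3; q3-x->q1; q3-y->q4; q4-x->q1; q4-y->q0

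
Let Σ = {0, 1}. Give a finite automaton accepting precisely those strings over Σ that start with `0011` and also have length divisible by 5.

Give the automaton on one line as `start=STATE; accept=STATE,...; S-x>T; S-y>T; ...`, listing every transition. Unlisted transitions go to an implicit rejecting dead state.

start=S0; accept=S10; S0-0>S1; S0-1>S2; S1-0>S3; S1-1>S4; S2-0>S4; S2-1>S4; S3-0>S5; S3-1>S6; S4-0>S5; S4-1>S5; S5-0>S7; S5-1>S7; S6-0>S7; S6-1>S8; S7-0>S9; S7-1>S9; S8-0>S10; S8-1>S10; S9-0>S2; S9-1>S2; S10-0>S11; S10-1>S11; S11-0>S12; S11-1>S12; S12-0>S13; S12-1>S13; S13-0>S8; S13-1>S8

Handle the two conditions separately and then intersect. The first has 6 states tracking whether the input so far still matches the prefix `0011`; the second has 5 states tracking the input length modulo 5. A product state is a pair (one from each), accepting exactly when both do.
14 states suffice.
          0    1  
>  S0     S1   S2 
   S1     S3   S4 
   S2     S4   S4 
   S3     S5   S6 
   S4     S5   S5 
   S5     S7   S7 
   S6     S7   S8 
   S7     S9   S9 
   S8    S10  S10 
   S9     S2   S2 
 * S10   S11  S11 
   S11   S12  S12 
   S12   S13  S13 
   S13    S8   S8 
(> = start, * = accepting)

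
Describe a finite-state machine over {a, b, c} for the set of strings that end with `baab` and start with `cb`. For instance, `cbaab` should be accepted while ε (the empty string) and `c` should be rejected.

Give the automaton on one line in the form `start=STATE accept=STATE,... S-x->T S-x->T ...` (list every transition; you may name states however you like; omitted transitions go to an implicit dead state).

start=s0 accept=s7 s0-a->s1 s0-b->s1 s0-c->s2 s1-a->s1 s1-b->s1 s1-c->s1 s2-a->s1 s2-b->s3 s2-c->s1 s3-a->s4 s3-b->s3 s3-c->s5 s4-a->s6 s4-b->s3 s4-c->s5 s5-a->s5 s5-b->s3 s5-c->s5 s6-a->s5 s6-b->s7 s6-c->s5 s7-a->s4 s7-b->s3 s7-c->s5

Build one automaton per condition and run them in lockstep. The first has 5 states tracking how much of the suffix `baab` has currently been matched; the second has 4 states tracking whether the input so far still matches the prefix `cb`. A product state is a pair (one from each), accepting exactly when both do. Equivalent product states are then merged.
8 states suffice.
        a   b   c  
>  s0   s1  s1  s2 
   s1   s1  s1  s1 
   s2   s1  s3  s1 
   s3   s4  s3  s5 
   s4   s6  s3  s5 
   s5   s5  s3  s5 
   s6   s5  s7  s5 
 * s7   s4  s3  s5 
(> = start, * = accepting)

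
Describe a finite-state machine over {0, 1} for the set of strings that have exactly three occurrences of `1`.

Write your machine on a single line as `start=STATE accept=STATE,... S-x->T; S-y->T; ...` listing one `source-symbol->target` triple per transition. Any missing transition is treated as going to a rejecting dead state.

start=q0; accept=q3; q0-0->q0; q0-1->q1; q1-0->q1; q1-1->q2; q2-0->q2; q2-1->q3; q3-0->q3; q3-1->q4; q4-0->q4; q4-1->q4

Count `1`s, saturating at 4: states q0 through q3 mean 0 through 3 `1`s seen; q4 means more than 3. Each `1` increments (capped at q4); other symbols loop. Accept from {q3}.
5 states suffice.
        0   1  
>  q0   q0  q1 
   q1   q1  q2 
   q2   q2  q3 
 * q3   q3  q4 
   q4   q4  q4 
(> = start, * = accepting)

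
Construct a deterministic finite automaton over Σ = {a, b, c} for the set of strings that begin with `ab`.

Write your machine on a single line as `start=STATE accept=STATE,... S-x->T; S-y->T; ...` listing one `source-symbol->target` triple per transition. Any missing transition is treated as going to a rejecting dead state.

start=S0; accept=S2; S0-a->S1; S0-b->S3; S0-c->S3; S1-a->S3; S1-b->S2; S1-c->S3; S2-a->S2; S2-b->S2; S2-c->S2; S3-a->S3; S3-b->S3; S3-c->S3

Walk along `ab` while the input agrees: from S0 take `a` to S1, and so on. Any deviation drops to the rejecting sink S3. Once S2 is reached the prefix is confirmed and every continuation is accepted.
4 states suffice.
        a   b   c  
>  S0   S1  S3  S3 
   S1   S3  S2  S3 
 * S2   S2  S2  S2 
   S3   S3  S3  S3 
(> = start, * = accepting)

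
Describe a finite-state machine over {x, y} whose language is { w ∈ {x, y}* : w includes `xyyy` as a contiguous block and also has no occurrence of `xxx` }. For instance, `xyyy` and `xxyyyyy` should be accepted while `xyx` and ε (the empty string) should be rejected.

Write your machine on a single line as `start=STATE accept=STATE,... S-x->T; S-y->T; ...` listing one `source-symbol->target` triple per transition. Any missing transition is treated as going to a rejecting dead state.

start=s0; accept=s7,s9,s11; s0-x->s1; s0-y->s0; s1-x->s2; s1-y->s3; s2-x->s4; s2-y->s3; s3-x->s1; s3-y->s5; s4-x->s4; s4-y->s6; s5-x->s1; s5-y->s7; s6-x->s4; s6-y->s8; s7-x->s9; s7-y->s7; s8-x->s4; s8-y->s10; s9-x->s11; s9-y->s7; s10-x->s10; s10-y->s10; s11-x->s10; s11-y->s7

Run two small machines in parallel and take their product. The first has 5 states tracking whether and how much of `xyyy` has been seen; the second has 4 states tracking partial matches of the forbidden pattern `xxx`. A product state is a pair (one from each), accepting exactly when both do.
A 12-state machine:
          x    y  
>  s0     s1   s0 
   s1     s2   s3 
   s2     s4   s3 
   s3     s1   s5 
   s4     s4   s6 
   s5     s1   s7 
   s6     s4   s8 
 * s7     s9   s7 
   s8     s4  s10 
 * s9    s11   s7 
   s10   s10  s10 
 * s11   s10   s7 
(> = start, * = accepting)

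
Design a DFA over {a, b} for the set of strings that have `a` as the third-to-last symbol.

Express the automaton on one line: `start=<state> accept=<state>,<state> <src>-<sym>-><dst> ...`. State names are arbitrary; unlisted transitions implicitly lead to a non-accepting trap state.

A DFA must remember the last 3 symbols (since which symbol is third-to-last isn't known until the input ends). Use one state per possible window of the last ≤3 symbols; accept from those whose window starts with `a`.
With 15 states:
          a    b  
>  q0     q1   q2 
   q1     q3   q4 
   q2     q5   q6 
   q3     q7   q8 
   q4     q9  q10 
   q5    q11  q12 
   q6    q13  q14 
 * q7     q7   q8 
 * q8     q9  q10 
 * q9    q11  q12 
 * q10   q13  q14 
   q11    q7   q8 
   q12    q9  q10 
   q13   q11  q12 
   q14   q13  q14 
(> = start, * = accepting)

start=q0 accept=q7,q8,q9,q10 q0-a->q1 q0-b->q2 q1-a->q3 q1-b->q4 q2-a->q5 q2-b->q6 q3-a->q7 q3-b->q8 q4-a->q9 q4-b->q10 q5-a->q11 q5-b->q12 q6-a->q13 q6-b->q14 q7-a->q7 q7-b->q8 q8-a->q9 q8-b->q10 q9-a->q11 q9-b->q12 q10-a->q13 q10-b->q14 q11-a->q7 q11-b->q8 q12-a->q9 q12-b->q10 q13-a->q11 q13-b->q12 q14-a->q13 q14-b->q14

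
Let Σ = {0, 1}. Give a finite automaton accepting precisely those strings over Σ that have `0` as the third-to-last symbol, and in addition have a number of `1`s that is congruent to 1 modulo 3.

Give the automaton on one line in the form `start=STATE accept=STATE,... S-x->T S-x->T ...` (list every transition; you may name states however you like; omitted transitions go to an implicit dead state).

Handle the two conditions separately and then intersect. One (15 states) tracks the last 3 symbols read; the other (3 states) tracks the count of `1`s modulo 3. Each combined state is a pair, one component from each; accept when both components accept. After merging equivalent states the machine shrinks.
With 14 states:
          0    1  
>  S0     S1   S2 
   S1     S3   S4 
   S2     S5   S6 
   S3     S3   S7 
   S4     S8   S6 
   S5     S9   S6 
   S6    S10   S0 
 * S7     S8   S6 
 * S8     S9   S6 
   S9    S11   S6 
   S10   S10  S12 
 * S11   S11   S6 
   S12    S1  S13 
 * S13    S5   S6 
(> = start, * = accepting)

start=S0 accept=S7,S8,S11,S13 S0-0->S1 S0-1->S2 S1-0->S3 S1-1->S4 S2-0->S5 S2-1->S6 S3-0->S3 S3-1->S7 S4-0->S8 S4-1->S6 S5-0->S9 S5-1->S6 S6-0->S10 S6-1->S0 S7-0->S8 S7-1->S6 S8-0->S9 S8-1->S6 S9-0->S11 S9-1->S6 S10-0->S10 S10-1->S12 S11-0->S11 S11-1->S6 S12-0->S1 S12-1->S13 S13-0->S5 S13-1->S6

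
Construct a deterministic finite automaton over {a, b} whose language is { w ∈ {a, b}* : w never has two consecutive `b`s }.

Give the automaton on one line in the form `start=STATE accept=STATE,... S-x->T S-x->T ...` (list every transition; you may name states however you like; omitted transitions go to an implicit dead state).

start=s0 accept=s0,s1 s0-a->s0 s0-b->s1 s1-a->s0 s1-b->s2 s2-a->s2 s2-b->s2

Track partial matches of the forbidden pattern `bb`. State s2 is a dead state reached once `bb` has occurred; every other state accepts. s0 means no part of `bb` is currently matched.
3 states suffice.
        a   b  
>* s0   s0  s1 
 * s1   s0  s2 
   s2   s2  s2 
(> = start, * = accepting)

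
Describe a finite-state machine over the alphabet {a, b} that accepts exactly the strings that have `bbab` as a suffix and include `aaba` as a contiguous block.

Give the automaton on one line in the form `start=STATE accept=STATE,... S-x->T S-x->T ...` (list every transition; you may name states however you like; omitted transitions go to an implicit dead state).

start=s0 accept=s8 s0-a->s1 s0-b->s0 s1-a->s2 s1-b->s0 s2-a->s2 s2-b->s3 s3-a->s4 s3-b->s0 s4-a->s4 s4-b->s5 s5-a->s4 s5-b->s6 s6-a->s7 s6-b->s6 s7-a->s4 s7-b->s8 s8-a->s4 s8-b->s6

Build one automaton per condition and run them in lockstep. One (5 states) tracks how much of the suffix `bbab` has currently been matched; the other (5 states) tracks whether and how much of `aaba` has been seen. Each combined state is a pair, one component from each; accept when both components accept. Minimizing collapses redundant product states.
        a   b  
>  s0   s1  s0 
   s1   s2  s0 
   s2   s2  s3 
   s3   s4  s0 
   s4   s4  s5 
   s5   s4  s6 
   s6   s7  s6 
   s7   s4  s8 
 * s8   s4  s6 
(> = start, * = accepting)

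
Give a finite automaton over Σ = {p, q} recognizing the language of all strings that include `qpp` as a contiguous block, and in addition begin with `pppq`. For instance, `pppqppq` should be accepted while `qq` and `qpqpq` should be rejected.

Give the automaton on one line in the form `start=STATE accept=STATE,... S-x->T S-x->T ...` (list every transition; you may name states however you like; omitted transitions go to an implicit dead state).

Handle the two conditions separately and then intersect. One (4 states) tracks whether and how much of `qpp` has been seen; the other (6 states) tracks whether the input so far still matches the prefix `pppq`. Each combined state is a pair, one component from each; accept when both components accept.
11 states suffice.
       p  q 
>  A   B  C 
   B   D  C 
   C   E  C 
   D   F  C 
   E   G  C 
   F   H  I 
   G   G  G 
   H   H  C 
   I   J  I 
   J   K  I 
 * K   K  K 
(> = start, * = accepting)

start=A accept=K A-p->B A-q->C B-p->D B-q->C C-p->E C-q->C D-p->F D-q->C E-p->G E-q->C F-p->H F-q->I G-p->G G-q->G H-p->H H-q->C I-p->J I-q->I J-p->K J-q->I K-p->K K-q->K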